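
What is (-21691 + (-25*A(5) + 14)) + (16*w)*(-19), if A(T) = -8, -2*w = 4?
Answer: -20869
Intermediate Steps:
w = -2 (w = -1/2*4 = -2)
(-21691 + (-25*A(5) + 14)) + (16*w)*(-19) = (-21691 + (-25*(-8) + 14)) + (16*(-2))*(-19) = (-21691 + (200 + 14)) - 32*(-19) = (-21691 + 214) + 608 = -21477 + 608 = -20869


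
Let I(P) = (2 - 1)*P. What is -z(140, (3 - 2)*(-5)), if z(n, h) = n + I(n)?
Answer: -280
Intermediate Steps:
I(P) = P (I(P) = 1*P = P)
z(n, h) = 2*n (z(n, h) = n + n = 2*n)
-z(140, (3 - 2)*(-5)) = -2*140 = -1*280 = -280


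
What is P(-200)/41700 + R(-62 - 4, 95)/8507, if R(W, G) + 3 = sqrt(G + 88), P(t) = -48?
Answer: -44453/29561825 + sqrt(183)/8507 ≈ 8.6460e-5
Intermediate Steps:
R(W, G) = -3 + sqrt(88 + G) (R(W, G) = -3 + sqrt(G + 88) = -3 + sqrt(88 + G))
P(-200)/41700 + R(-62 - 4, 95)/8507 = -48/41700 + (-3 + sqrt(88 + 95))/8507 = -48*1/41700 + (-3 + sqrt(183))*(1/8507) = -4/3475 + (-3/8507 + sqrt(183)/8507) = -44453/29561825 + sqrt(183)/8507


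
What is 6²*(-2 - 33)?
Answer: -1260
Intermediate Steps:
6²*(-2 - 33) = 36*(-35) = -1260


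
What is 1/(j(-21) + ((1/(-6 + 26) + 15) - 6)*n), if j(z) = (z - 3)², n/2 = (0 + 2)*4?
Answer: 5/3604 ≈ 0.0013873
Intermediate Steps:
n = 16 (n = 2*((0 + 2)*4) = 2*(2*4) = 2*8 = 16)
j(z) = (-3 + z)²
1/(j(-21) + ((1/(-6 + 26) + 15) - 6)*n) = 1/((-3 - 21)² + ((1/(-6 + 26) + 15) - 6)*16) = 1/((-24)² + ((1/20 + 15) - 6)*16) = 1/(576 + ((1/20 + 15) - 6)*16) = 1/(576 + (301/20 - 6)*16) = 1/(576 + (181/20)*16) = 1/(576 + 724/5) = 1/(3604/5) = 5/3604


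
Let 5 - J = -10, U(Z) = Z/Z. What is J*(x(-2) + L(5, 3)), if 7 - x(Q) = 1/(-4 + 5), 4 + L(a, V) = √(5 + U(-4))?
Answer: 30 + 15*√6 ≈ 66.742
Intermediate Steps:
U(Z) = 1
L(a, V) = -4 + √6 (L(a, V) = -4 + √(5 + 1) = -4 + √6)
x(Q) = 6 (x(Q) = 7 - 1/(-4 + 5) = 7 - 1/1 = 7 - 1*1 = 7 - 1 = 6)
J = 15 (J = 5 - 1*(-10) = 5 + 10 = 15)
J*(x(-2) + L(5, 3)) = 15*(6 + (-4 + √6)) = 15*(2 + √6) = 30 + 15*√6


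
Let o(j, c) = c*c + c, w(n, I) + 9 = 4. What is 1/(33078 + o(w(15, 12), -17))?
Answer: 1/33350 ≈ 2.9985e-5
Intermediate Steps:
w(n, I) = -5 (w(n, I) = -9 + 4 = -5)
o(j, c) = c + c² (o(j, c) = c² + c = c + c²)
1/(33078 + o(w(15, 12), -17)) = 1/(33078 - 17*(1 - 17)) = 1/(33078 - 17*(-16)) = 1/(33078 + 272) = 1/33350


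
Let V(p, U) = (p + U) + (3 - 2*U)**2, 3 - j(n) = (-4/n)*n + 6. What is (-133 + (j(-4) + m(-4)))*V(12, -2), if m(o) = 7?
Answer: -7375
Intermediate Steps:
j(n) = 1 (j(n) = 3 - ((-4/n)*n + 6) = 3 - (-4 + 6) = 3 - 1*2 = 3 - 2 = 1)
V(p, U) = U + p + (3 - 2*U)**2 (V(p, U) = (U + p) + (3 - 2*U)**2 = U + p + (3 - 2*U)**2)
(-133 + (j(-4) + m(-4)))*V(12, -2) = (-133 + (1 + 7))*(-2 + 12 + (-3 + 2*(-2))**2) = (-133 + 8)*(-2 + 12 + (-3 - 4)**2) = -125*(-2 + 12 + (-7)**2) = -125*(-2 + 12 + 49) = -125*59 = -7375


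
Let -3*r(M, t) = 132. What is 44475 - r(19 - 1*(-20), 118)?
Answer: 44519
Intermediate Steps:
r(M, t) = -44 (r(M, t) = -⅓*132 = -44)
44475 - r(19 - 1*(-20), 118) = 44475 - 1*(-44) = 44475 + 44 = 44519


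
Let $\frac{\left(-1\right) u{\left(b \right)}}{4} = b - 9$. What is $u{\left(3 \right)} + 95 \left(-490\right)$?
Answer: $-46526$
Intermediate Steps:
$u{\left(b \right)} = 36 - 4 b$ ($u{\left(b \right)} = - 4 \left(b - 9\right) = - 4 \left(-9 + b\right) = 36 - 4 b$)
$u{\left(3 \right)} + 95 \left(-490\right) = \left(36 - 12\right) + 95 \left(-490\right) = \left(36 - 12\right) - 46550 = 24 - 46550 = -46526$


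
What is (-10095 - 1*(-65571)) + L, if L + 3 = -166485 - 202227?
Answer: -313239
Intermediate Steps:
L = -368715 (L = -3 + (-166485 - 202227) = -3 - 368712 = -368715)
(-10095 - 1*(-65571)) + L = (-10095 - 1*(-65571)) - 368715 = (-10095 + 65571) - 368715 = 55476 - 368715 = -313239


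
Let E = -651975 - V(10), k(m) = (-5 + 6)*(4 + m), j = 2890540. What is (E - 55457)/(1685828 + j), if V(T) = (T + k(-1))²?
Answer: -235867/1525456 ≈ -0.15462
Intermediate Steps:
k(m) = 4 + m (k(m) = 1*(4 + m) = 4 + m)
V(T) = (3 + T)² (V(T) = (T + (4 - 1))² = (T + 3)² = (3 + T)²)
E = -652144 (E = -651975 - (3 + 10)² = -651975 - 1*13² = -651975 - 1*169 = -651975 - 169 = -652144)
(E - 55457)/(1685828 + j) = (-652144 - 55457)/(1685828 + 2890540) = -707601/4576368 = -707601*1/4576368 = -235867/1525456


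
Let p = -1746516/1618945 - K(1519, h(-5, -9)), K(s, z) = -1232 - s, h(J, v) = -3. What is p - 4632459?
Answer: -7495244364576/1618945 ≈ -4.6297e+6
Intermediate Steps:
p = 4451971179/1618945 (p = -1746516/1618945 - (-1232 - 1*1519) = -1746516*1/1618945 - (-1232 - 1519) = -1746516/1618945 - 1*(-2751) = -1746516/1618945 + 2751 = 4451971179/1618945 ≈ 2749.9)
p - 4632459 = 4451971179/1618945 - 4632459 = -7495244364576/1618945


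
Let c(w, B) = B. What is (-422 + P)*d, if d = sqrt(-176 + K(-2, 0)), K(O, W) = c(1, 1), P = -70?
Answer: -2460*I*sqrt(7) ≈ -6508.5*I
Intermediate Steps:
K(O, W) = 1
d = 5*I*sqrt(7) (d = sqrt(-176 + 1) = sqrt(-175) = 5*I*sqrt(7) ≈ 13.229*I)
(-422 + P)*d = (-422 - 70)*(5*I*sqrt(7)) = -2460*I*sqrt(7)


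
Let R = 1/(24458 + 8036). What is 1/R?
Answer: 32494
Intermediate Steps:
R = 1/32494 ≈ 3.0775e-5
1/R = 1/(1/32494) = 32494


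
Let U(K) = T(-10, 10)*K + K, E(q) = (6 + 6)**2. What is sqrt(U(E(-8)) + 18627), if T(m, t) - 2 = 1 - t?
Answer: sqrt(17763) ≈ 133.28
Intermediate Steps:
T(m, t) = 3 - t (T(m, t) = 2 + (1 - t) = 3 - t)
E(q) = 144 (E(q) = 12**2 = 144)
U(K) = -6*K (U(K) = (3 - 1*10)*K + K = (3 - 10)*K + K = -7*K + K = -6*K)
sqrt(U(E(-8)) + 18627) = sqrt(-6*144 + 18627) = sqrt(-864 + 18627) = sqrt(17763)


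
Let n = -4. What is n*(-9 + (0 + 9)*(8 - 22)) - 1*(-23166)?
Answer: 23706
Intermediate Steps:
n*(-9 + (0 + 9)*(8 - 22)) - 1*(-23166) = -4*(-9 + (0 + 9)*(8 - 22)) - 1*(-23166) = -4*(-9 + 9*(-14)) + 23166 = -4*(-9 - 126) + 23166 = -4*(-135) + 23166 = 540 + 23166 = 23706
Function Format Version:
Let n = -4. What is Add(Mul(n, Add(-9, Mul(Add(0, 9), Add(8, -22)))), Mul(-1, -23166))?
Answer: 23706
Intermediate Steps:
Add(Mul(n, Add(-9, Mul(Add(0, 9), Add(8, -22)))), Mul(-1, -23166)) = Add(Mul(-4, Add(-9, Mul(Add(0, 9), Add(8, -22)))), Mul(-1, -23166)) = Add(Mul(-4, Add(-9, Mul(9, -14))), 23166) = Add(Mul(-4, Add(-9, -126)), 23166) = Add(Mul(-4, -135), 23166) = Add(540, 23166) = 23706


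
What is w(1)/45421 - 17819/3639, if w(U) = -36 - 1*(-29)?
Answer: -809382272/165287019 ≈ -4.8968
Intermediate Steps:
w(U) = -7 (w(U) = -36 + 29 = -7)
w(1)/45421 - 17819/3639 = -7/45421 - 17819/3639 = -809382272/165287019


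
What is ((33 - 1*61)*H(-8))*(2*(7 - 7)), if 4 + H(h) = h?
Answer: 0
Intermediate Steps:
H(h) = -4 + h
((33 - 1*61)*H(-8))*(2*(7 - 7)) = ((33 - 1*61)*(-4 - 8))*(2*(7 - 7)) = ((33 - 61)*(-12))*(2*0) = -28*(-12)*0 = 336*0 = 0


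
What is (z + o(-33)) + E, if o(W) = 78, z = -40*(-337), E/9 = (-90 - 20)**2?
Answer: 122458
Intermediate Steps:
E = 108900 (E = 9*(-90 - 20)**2 = 9*(-110)**2 = 9*12100 = 108900)
z = 13480
(z + o(-33)) + E = (13480 + 78) + 108900 = 13558 + 108900 = 122458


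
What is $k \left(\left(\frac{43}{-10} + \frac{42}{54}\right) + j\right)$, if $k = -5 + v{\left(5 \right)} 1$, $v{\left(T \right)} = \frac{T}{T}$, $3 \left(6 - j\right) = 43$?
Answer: $\frac{2134}{45} \approx 47.422$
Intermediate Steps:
$j = - \frac{25}{3}$ ($j = 6 - \frac{43}{3} = - \frac{25}{3} \approx -8.3333$)
$v{\left(T \right)} = 1$
$k = -4$ ($k = -5 + 1 \cdot 1 = -5 + 1 = -4$)
$k \left(\left(\frac{43}{-10} + \frac{42}{54}\right) + j\right) = - 4 \left(\left(\frac{43}{-10} + \frac{42}{54}\right) - \frac{25}{3}\right) = - 4 \left(\left(43 \left(- \frac{1}{10}\right) + 42 \cdot \frac{1}{54}\right) - \frac{25}{3}\right) = - 4 \left(\left(- \frac{43}{10} + \frac{7}{9}\right) - \frac{25}{3}\right) = - 4 \left(- \frac{317}{90} - \frac{25}{3}\right) = \left(-4\right) \left(- \frac{1067}{90}\right) = \frac{2134}{45}$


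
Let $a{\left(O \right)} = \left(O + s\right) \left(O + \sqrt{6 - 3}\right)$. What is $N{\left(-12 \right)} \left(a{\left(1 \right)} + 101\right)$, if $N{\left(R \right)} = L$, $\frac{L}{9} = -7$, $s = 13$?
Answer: $-7245 - 882 \sqrt{3} \approx -8772.7$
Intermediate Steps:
$L = -63$ ($L = 9 \left(-7\right) = -63$)
$N{\left(R \right)} = -63$
$a{\left(O \right)} = \left(13 + O\right) \left(O + \sqrt{3}\right)$ ($a{\left(O \right)} = \left(O + 13\right) \left(O + \sqrt{6 - 3}\right) = \left(13 + O\right) \left(O + \sqrt{3}\right)$)
$N{\left(-12 \right)} \left(a{\left(1 \right)} + 101\right) = - 63 \left(\left(1^{2} + 13 \cdot 1 + 13 \sqrt{3} + 1 \sqrt{3}\right) + 101\right) = - 63 \left(\left(1 + 13 + 13 \sqrt{3} + \sqrt{3}\right) + 101\right) = - 63 \left(\left(14 + 14 \sqrt{3}\right) + 101\right) = - 63 \left(115 + 14 \sqrt{3}\right) = -7245 - 882 \sqrt{3}$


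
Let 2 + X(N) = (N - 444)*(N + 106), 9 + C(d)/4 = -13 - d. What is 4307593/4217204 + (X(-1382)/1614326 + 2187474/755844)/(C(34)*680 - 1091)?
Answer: 33596289256484147478533/32892227116014754485564 ≈ 1.0214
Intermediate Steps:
C(d) = -88 - 4*d (C(d) = -36 + 4*(-13 - d) = -36 + (-52 - 4*d) = -88 - 4*d)
X(N) = -2 + (-444 + N)*(106 + N) (X(N) = -2 + (N - 444)*(N + 106) = -2 + (-444 + N)*(106 + N))
4307593/4217204 + (X(-1382)/1614326 + 2187474/755844)/(C(34)*680 - 1091) = 4307593/4217204 + ((-47066 + (-1382)**2 - 338*(-1382))/1614326 + 2187474/755844)/((-88 - 4*34)*680 - 1091) = 4307593*(1/4217204) + ((-47066 + 1909924 + 467116)*(1/1614326) + 2187474*(1/755844))/((-88 - 136)*680 - 1091) = 4307593/4217204 + (2329974*(1/1614326) + 364579/125974)/(-224*680 - 1091) = 4307593/4217204 + (1164987/807163 + 364579/125974)/(-152320 - 1091) = 4307593/4217204 + (441032751715/101681551762)/(-153411) = 4307593/4217204 + (441032751715/101681551762)*(-1/153411) = 4307593/4217204 - 441032751715/15599068537360182 = 33596289256484147478533/32892227116014754485564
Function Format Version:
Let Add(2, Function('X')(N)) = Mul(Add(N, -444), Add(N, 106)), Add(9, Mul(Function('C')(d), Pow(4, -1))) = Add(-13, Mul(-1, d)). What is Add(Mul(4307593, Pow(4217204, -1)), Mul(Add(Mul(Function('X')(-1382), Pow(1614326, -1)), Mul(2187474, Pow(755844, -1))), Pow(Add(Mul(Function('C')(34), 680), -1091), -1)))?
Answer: Rational(33596289256484147478533, 32892227116014754485564) ≈ 1.0214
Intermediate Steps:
Function('C')(d) = Add(-88, Mul(-4, d)) (Function('C')(d) = Add(-36, Mul(4, Add(-13, Mul(-1, d)))) = Add(-36, Add(-52, Mul(-4, d))) = Add(-88, Mul(-4, d)))
Function('X')(N) = Add(-2, Mul(Add(-444, N), Add(106, N))) (Function('X')(N) = Add(-2, Mul(Add(N, -444), Add(N, 106))) = Add(-2, Mul(Add(-444, N), Add(106, N))))
Add(Mul(4307593, Pow(4217204, -1)), Mul(Add(Mul(Function('X')(-1382), Pow(1614326, -1)), Mul(2187474, Pow(755844, -1))), Pow(Add(Mul(Function('C')(34), 680), -1091), -1))) = Add(Mul(4307593, Pow(4217204, -1)), Mul(Add(Mul(Add(-47066, Pow(-1382, 2), Mul(-338, -1382)), Pow(1614326, -1)), Mul(2187474, Pow(755844, -1))), Pow(Add(Mul(Add(-88, Mul(-4, 34)), 680), -1091), -1))) = Add(Mul(4307593, Rational(1, 4217204)), Mul(Add(Mul(Add(-47066, 1909924, 467116), Rational(1, 1614326)), Mul(2187474, Rational(1, 755844))), Pow(Add(Mul(Add(-88, -136), 680), -1091), -1))) = Add(Rational(4307593, 4217204), Mul(Add(Mul(2329974, Rational(1, 1614326)), Rational(364579, 125974)), Pow(Add(Mul(-224, 680), -1091), -1))) = Add(Rational(4307593, 4217204), Mul(Add(Rational(1164987, 807163), Rational(364579, 125974)), Pow(Add(-152320, -1091), -1))) = Add(Rational(4307593, 4217204), Mul(Rational(441032751715, 101681551762), Pow(-153411, -1))) = Add(Rational(4307593, 4217204), Mul(Rational(441032751715, 101681551762), Rational(-1, 153411))) = Add(Rational(4307593, 4217204), Rational(-441032751715, 15599068537360182)) = Rational(33596289256484147478533, 32892227116014754485564)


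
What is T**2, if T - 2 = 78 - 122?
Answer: 1764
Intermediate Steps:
T = -42 (T = 2 + (78 - 122) = 2 - 44 = -42)
T**2 = (-42)**2 = 1764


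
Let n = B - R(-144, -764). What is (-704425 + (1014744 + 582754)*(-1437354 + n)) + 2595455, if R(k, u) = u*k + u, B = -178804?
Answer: -2756337133150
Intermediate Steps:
R(k, u) = u + k*u (R(k, u) = k*u + u = u + k*u)
n = -288056 (n = -178804 - (-764)*(1 - 144) = -178804 - (-764)*(-143) = -178804 - 1*109252 = -178804 - 109252 = -288056)
(-704425 + (1014744 + 582754)*(-1437354 + n)) + 2595455 = (-704425 + (1014744 + 582754)*(-1437354 - 288056)) + 2595455 = (-704425 + 1597498*(-1725410)) + 2595455 = (-704425 - 2756339024180) + 2595455 = -2756339728605 + 2595455 = -2756337133150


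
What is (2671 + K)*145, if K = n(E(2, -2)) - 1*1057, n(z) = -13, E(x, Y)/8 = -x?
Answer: 232145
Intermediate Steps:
E(x, Y) = -8*x (E(x, Y) = 8*(-x) = -8*x)
K = -1070 (K = -13 - 1*1057 = -13 - 1057 = -1070)
(2671 + K)*145 = (2671 - 1070)*145 = 1601*145 = 232145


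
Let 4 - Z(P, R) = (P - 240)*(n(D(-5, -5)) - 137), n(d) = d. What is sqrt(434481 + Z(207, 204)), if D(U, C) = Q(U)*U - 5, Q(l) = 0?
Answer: sqrt(429799) ≈ 655.59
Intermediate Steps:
D(U, C) = -5 (D(U, C) = 0*U - 5 = 0 - 5 = -5)
Z(P, R) = -34076 + 142*P (Z(P, R) = 4 - (P - 240)*(-5 - 137) = 4 - (-240 + P)*(-142) = 4 - (34080 - 142*P) = 4 + (-34080 + 142*P) = -34076 + 142*P)
sqrt(434481 + Z(207, 204)) = sqrt(434481 + (-34076 + 142*207)) = sqrt(434481 + (-34076 + 29394)) = sqrt(434481 - 4682) = sqrt(429799)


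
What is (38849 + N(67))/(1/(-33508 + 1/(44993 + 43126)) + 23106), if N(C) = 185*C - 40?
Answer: 50396537685668/22741629526229 ≈ 2.2160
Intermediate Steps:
N(C) = -40 + 185*C
(38849 + N(67))/(1/(-33508 + 1/(44993 + 43126)) + 23106) = (38849 + (-40 + 185*67))/(1/(-33508 + 1/(44993 + 43126)) + 23106) = (38849 + (-40 + 12395))/(1/(-33508 + 1/88119) + 23106) = (38849 + 12355)/(1/(-33508 + 1/88119) + 23106) = 51204/(1/(-2952691451/88119) + 23106) = 51204/(-88119/2952691451 + 23106) = 51204/(68224888578687/2952691451) = 51204*(2952691451/68224888578687) = 50396537685668/22741629526229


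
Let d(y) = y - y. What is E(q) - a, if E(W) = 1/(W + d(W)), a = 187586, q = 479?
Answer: -89853693/479 ≈ -1.8759e+5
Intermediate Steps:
d(y) = 0
E(W) = 1/W (E(W) = 1/(W + 0) = 1/W)
E(q) - a = 1/479 - 1*187586 = 1/479 - 187586 = -89853693/479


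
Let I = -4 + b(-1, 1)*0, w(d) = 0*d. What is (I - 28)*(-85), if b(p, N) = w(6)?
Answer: 2720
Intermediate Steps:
w(d) = 0
b(p, N) = 0
I = -4 (I = -4 + 0*0 = -4 + 0 = -4)
(I - 28)*(-85) = (-4 - 28)*(-85) = -32*(-85) = 2720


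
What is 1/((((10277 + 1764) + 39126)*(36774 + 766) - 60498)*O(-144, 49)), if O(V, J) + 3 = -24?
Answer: -1/51860214414 ≈ -1.9283e-11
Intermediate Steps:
O(V, J) = -27 (O(V, J) = -3 - 24 = -27)
1/((((10277 + 1764) + 39126)*(36774 + 766) - 60498)*O(-144, 49)) = 1/(((10277 + 1764) + 39126)*(36774 + 766) - 60498*(-27)) = -1/27/((12041 + 39126)*37540 - 60498) = -1/27/(51167*37540 - 60498) = -1/27/(1920809180 - 60498) = -1/27/1920748682 = (1/1920748682)*(-1/27) = -1/51860214414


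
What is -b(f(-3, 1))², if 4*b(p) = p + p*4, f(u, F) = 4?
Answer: -25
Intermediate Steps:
b(p) = 5*p/4 (b(p) = (p + p*4)/4 = (p + 4*p)/4 = (5*p)/4 = 5*p/4)
-b(f(-3, 1))² = -((5/4)*4)² = -1*5² = -1*25 = -25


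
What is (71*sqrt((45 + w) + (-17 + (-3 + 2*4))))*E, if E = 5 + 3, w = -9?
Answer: 1136*sqrt(6) ≈ 2782.6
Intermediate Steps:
E = 8
(71*sqrt((45 + w) + (-17 + (-3 + 2*4))))*E = (71*sqrt((45 - 9) + (-17 + (-3 + 2*4))))*8 = (71*sqrt(36 + (-17 + (-3 + 8))))*8 = (71*sqrt(36 + (-17 + 5)))*8 = (71*sqrt(36 - 12))*8 = (71*sqrt(24))*8 = (71*(2*sqrt(6)))*8 = (142*sqrt(6))*8 = 1136*sqrt(6)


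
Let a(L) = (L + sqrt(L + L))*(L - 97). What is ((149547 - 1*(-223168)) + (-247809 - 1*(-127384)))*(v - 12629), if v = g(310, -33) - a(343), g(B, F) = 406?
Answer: -24371466290 - 434443380*sqrt(14) ≈ -2.5997e+10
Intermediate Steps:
a(L) = (-97 + L)*(L + sqrt(2)*sqrt(L)) (a(L) = (L + sqrt(2*L))*(-97 + L) = (L + sqrt(2)*sqrt(L))*(-97 + L) = (-97 + L)*(L + sqrt(2)*sqrt(L)))
v = -83972 - 1722*sqrt(14) (v = 406 - (343**2 - 97*343 + sqrt(2)*343**(3/2) - 97*sqrt(2)*sqrt(343)) = 406 - (117649 - 33271 + sqrt(2)*(2401*sqrt(7)) - 97*sqrt(2)*7*sqrt(7)) = 406 - (117649 - 33271 + 2401*sqrt(14) - 679*sqrt(14)) = 406 - (84378 + 1722*sqrt(14)) = 406 + (-84378 - 1722*sqrt(14)) = -83972 - 1722*sqrt(14) ≈ -90415.)
((149547 - 1*(-223168)) + (-247809 - 1*(-127384)))*(v - 12629) = ((149547 - 1*(-223168)) + (-247809 - 1*(-127384)))*((-83972 - 1722*sqrt(14)) - 12629) = ((149547 + 223168) + (-247809 + 127384))*(-96601 - 1722*sqrt(14)) = (372715 - 120425)*(-96601 - 1722*sqrt(14)) = 252290*(-96601 - 1722*sqrt(14)) = -24371466290 - 434443380*sqrt(14)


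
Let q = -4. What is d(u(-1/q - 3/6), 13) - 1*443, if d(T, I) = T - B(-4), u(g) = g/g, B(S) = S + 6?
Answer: -444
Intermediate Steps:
B(S) = 6 + S
u(g) = 1
d(T, I) = -2 + T (d(T, I) = T - (6 - 4) = T - 1*2 = T - 2 = -2 + T)
d(u(-1/q - 3/6), 13) - 1*443 = (-2 + 1) - 1*443 = -1 - 443 = -444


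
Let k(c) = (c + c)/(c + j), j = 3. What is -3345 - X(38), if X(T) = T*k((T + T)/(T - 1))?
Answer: -631291/187 ≈ -3375.9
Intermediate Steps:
k(c) = 2*c/(3 + c) (k(c) = (c + c)/(c + 3) = (2*c)/(3 + c) = 2*c/(3 + c))
X(T) = 4*T²/((-1 + T)*(3 + 2*T/(-1 + T))) (X(T) = T*(2*((T + T)/(T - 1))/(3 + (T + T)/(T - 1))) = T*(2*((2*T)/(-1 + T))/(3 + (2*T)/(-1 + T))) = T*(2*(2*T/(-1 + T))/(3 + 2*T/(-1 + T))) = T*(4*T/((-1 + T)*(3 + 2*T/(-1 + T)))) = 4*T²/((-1 + T)*(3 + 2*T/(-1 + T))))
-3345 - X(38) = -3345 - 4*38²/(-3 + 5*38) = -3345 - 4*1444/(-3 + 190) = -3345 - 4*1444/187 = -3345 - 1*5776/187 = -3345 - 5776/187 = -631291/187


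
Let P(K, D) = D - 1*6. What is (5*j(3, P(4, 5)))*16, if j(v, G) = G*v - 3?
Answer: -480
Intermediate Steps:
P(K, D) = -6 + D (P(K, D) = D - 6 = -6 + D)
j(v, G) = -3 + G*v
(5*j(3, P(4, 5)))*16 = (5*(-3 + (-6 + 5)*3))*16 = (5*(-3 - 1*3))*16 = (5*(-3 - 3))*16 = (5*(-6))*16 = -30*16 = -480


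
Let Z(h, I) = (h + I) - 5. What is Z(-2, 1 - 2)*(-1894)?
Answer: 15152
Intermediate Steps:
Z(h, I) = -5 + I + h (Z(h, I) = (I + h) - 5 = -5 + I + h)
Z(-2, 1 - 2)*(-1894) = (-5 + (1 - 2) - 2)*(-1894) = (-5 - 1 - 2)*(-1894) = -8*(-1894) = 15152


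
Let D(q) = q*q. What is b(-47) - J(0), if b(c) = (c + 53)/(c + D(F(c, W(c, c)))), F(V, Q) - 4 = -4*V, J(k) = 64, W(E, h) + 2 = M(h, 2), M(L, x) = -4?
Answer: -2356282/36817 ≈ -64.000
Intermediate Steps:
W(E, h) = -6 (W(E, h) = -2 - 4 = -6)
F(V, Q) = 4 - 4*V
D(q) = q²
b(c) = (53 + c)/(c + (4 - 4*c)²) (b(c) = (c + 53)/(c + (4 - 4*c)²) = (53 + c)/(c + (4 - 4*c)²))
b(-47) - J(0) = (53 - 47)/(-47 + 16*(-1 - 47)²) - 1*64 = 6/(-47 + 16*(-48)²) - 64 = 6/(-47 + 16*2304) - 64 = 6/(-47 + 36864) - 64 = 6/36817 - 64 = -2356282/36817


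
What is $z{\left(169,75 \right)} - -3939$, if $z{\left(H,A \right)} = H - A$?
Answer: $4033$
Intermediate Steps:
$z{\left(169,75 \right)} - -3939 = \left(169 - 75\right) - -3939 = \left(169 - 75\right) + 3939 = 94 + 3939 = 4033$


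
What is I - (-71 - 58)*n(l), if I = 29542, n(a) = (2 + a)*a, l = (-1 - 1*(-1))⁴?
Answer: 29542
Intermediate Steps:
l = 0 (l = (-1 + 1)⁴ = 0⁴ = 0)
n(a) = a*(2 + a)
I - (-71 - 58)*n(l) = 29542 - (-71 - 58)*0*(2 + 0) = 29542 - (-129)*0*2 = 29542 - (-129)*0 = 29542 - 1*0 = 29542 + 0 = 29542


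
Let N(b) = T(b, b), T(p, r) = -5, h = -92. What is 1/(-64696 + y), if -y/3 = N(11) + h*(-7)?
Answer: -1/66613 ≈ -1.5012e-5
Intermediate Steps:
N(b) = -5
y = -1917 (y = -3*(-5 - 92*(-7)) = -3*(-5 + 644) = -3*639 = -1917)
1/(-64696 + y) = 1/(-64696 - 1917) = 1/(-66613) = -1/66613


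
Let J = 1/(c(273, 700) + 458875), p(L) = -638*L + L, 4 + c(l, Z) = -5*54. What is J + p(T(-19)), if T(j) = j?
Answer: 5550447904/458601 ≈ 12103.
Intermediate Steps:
c(l, Z) = -274 (c(l, Z) = -4 - 5*54 = -4 - 270 = -274)
p(L) = -637*L
J = 1/458601 (J = 1/(-274 + 458875) = 1/458601 ≈ 2.1805e-6)
J + p(T(-19)) = 1/458601 - 637*(-19) = 1/458601 + 12103 = 5550447904/458601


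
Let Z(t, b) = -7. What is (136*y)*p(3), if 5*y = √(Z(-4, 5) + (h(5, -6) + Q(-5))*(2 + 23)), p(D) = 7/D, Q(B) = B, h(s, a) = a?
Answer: 952*I*√282/15 ≈ 1065.8*I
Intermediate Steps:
y = I*√282/5 (y = √(-7 + (-6 - 5)*(2 + 23))/5 = √(-7 - 11*25)/5 = √(-7 - 275)/5 = √(-282)/5 = (I*√282)/5 = I*√282/5 ≈ 3.3586*I)
(136*y)*p(3) = (136*(I*√282/5))*(7/3) = (136*I*√282/5)*(7*(⅓)) = (136*I*√282/5)*(7/3) = 952*I*√282/15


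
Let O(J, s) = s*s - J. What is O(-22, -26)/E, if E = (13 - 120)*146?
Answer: -349/7811 ≈ -0.044681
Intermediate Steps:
O(J, s) = s² - J
E = -15622 (E = -107*146 = -15622)
O(-22, -26)/E = ((-26)² - 1*(-22))/(-15622) = (676 + 22)*(-1/15622) = 698*(-1/15622) = -349/7811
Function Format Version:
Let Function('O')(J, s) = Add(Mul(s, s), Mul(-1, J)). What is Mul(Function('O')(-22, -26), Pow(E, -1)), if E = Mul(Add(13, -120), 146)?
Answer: Rational(-349, 7811) ≈ -0.044681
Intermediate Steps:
Function('O')(J, s) = Add(Pow(s, 2), Mul(-1, J))
E = -15622 (E = Mul(-107, 146) = -15622)
Mul(Function('O')(-22, -26), Pow(E, -1)) = Mul(Add(Pow(-26, 2), Mul(-1, -22)), Pow(-15622, -1)) = Mul(Add(676, 22), Rational(-1, 15622)) = Mul(698, Rational(-1, 15622)) = Rational(-349, 7811)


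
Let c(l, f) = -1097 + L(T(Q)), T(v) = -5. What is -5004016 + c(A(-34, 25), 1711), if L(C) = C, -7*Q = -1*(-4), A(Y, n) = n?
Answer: -5005118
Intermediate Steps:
Q = -4/7 (Q = -(-1)*(-4)/7 = -⅐*4 = -4/7 ≈ -0.57143)
c(l, f) = -1102 (c(l, f) = -1097 - 5 = -1102)
-5004016 + c(A(-34, 25), 1711) = -5004016 - 1102 = -5005118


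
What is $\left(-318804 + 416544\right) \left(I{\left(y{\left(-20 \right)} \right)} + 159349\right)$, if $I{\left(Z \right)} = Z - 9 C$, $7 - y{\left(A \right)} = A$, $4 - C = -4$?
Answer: $15570372960$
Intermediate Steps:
$C = 8$ ($C = 4 - -4 = 4 + 4 = 8$)
$y{\left(A \right)} = 7 - A$
$I{\left(Z \right)} = -72 + Z$ ($I{\left(Z \right)} = Z - 72 = -72 + Z$)
$\left(-318804 + 416544\right) \left(I{\left(y{\left(-20 \right)} \right)} + 159349\right) = \left(-318804 + 416544\right) \left(\left(-72 + \left(7 - -20\right)\right) + 159349\right) = 97740 \left(\left(-72 + \left(7 + 20\right)\right) + 159349\right) = 97740 \left(\left(-72 + 27\right) + 159349\right) = 97740 \left(-45 + 159349\right) = 97740 \cdot 159304 = 15570372960$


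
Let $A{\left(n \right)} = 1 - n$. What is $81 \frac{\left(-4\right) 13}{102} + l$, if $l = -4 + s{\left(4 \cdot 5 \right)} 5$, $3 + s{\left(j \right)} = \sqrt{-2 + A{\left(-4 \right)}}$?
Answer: $- \frac{1025}{17} + 5 \sqrt{3} \approx -51.634$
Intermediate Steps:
$s{\left(j \right)} = -3 + \sqrt{3}$ ($s{\left(j \right)} = -3 + \sqrt{-2 + \left(1 - -4\right)} = -3 + \sqrt{-2 + \left(1 + 4\right)} = -3 + \sqrt{-2 + 5} = -3 + \sqrt{3}$)
$l = -19 + 5 \sqrt{3}$ ($l = -4 + \left(-3 + \sqrt{3}\right) 5 = -4 - \left(15 - 5 \sqrt{3}\right) = -19 + 5 \sqrt{3} \approx -10.34$)
$81 \frac{\left(-4\right) 13}{102} + l = 81 \frac{\left(-4\right) 13}{102} - \left(19 - 5 \sqrt{3}\right) = 81 \left(\left(-52\right) \frac{1}{102}\right) - \left(19 - 5 \sqrt{3}\right) = 81 \left(- \frac{26}{51}\right) - \left(19 - 5 \sqrt{3}\right) = - \frac{702}{17} - \left(19 - 5 \sqrt{3}\right) = - \frac{1025}{17} + 5 \sqrt{3}$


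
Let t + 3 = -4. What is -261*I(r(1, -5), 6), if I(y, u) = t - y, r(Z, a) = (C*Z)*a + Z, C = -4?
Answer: 7308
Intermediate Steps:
t = -7 (t = -3 - 4 = -7)
r(Z, a) = Z - 4*Z*a (r(Z, a) = (-4*Z)*a + Z = -4*Z*a + Z = Z - 4*Z*a)
I(y, u) = -7 - y
-261*I(r(1, -5), 6) = -261*(-7 - (1 - 4*(-5))) = -261*(-7 - (1 + 20)) = -261*(-7 - 21) = -261*(-28) = 7308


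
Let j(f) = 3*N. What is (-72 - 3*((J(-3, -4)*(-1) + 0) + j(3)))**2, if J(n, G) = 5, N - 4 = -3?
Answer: 4356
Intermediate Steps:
N = 1 (N = 4 - 3 = 1)
j(f) = 3 (j(f) = 3*1 = 3)
(-72 - 3*((J(-3, -4)*(-1) + 0) + j(3)))**2 = (-72 - 3*((5*(-1) + 0) + 3))**2 = (-72 - 3*((-5 + 0) + 3))**2 = (-72 - 3*(-5 + 3))**2 = (-72 - 3*(-2))**2 = (-72 + 6)**2 = (-66)**2 = 4356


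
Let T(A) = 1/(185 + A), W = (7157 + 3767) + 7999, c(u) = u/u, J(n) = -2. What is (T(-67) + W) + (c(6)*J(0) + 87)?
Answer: 2242945/118 ≈ 19008.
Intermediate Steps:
c(u) = 1
W = 18923 (W = 10924 + 7999 = 18923)
(T(-67) + W) + (c(6)*J(0) + 87) = (1/(185 - 67) + 18923) + (1*(-2) + 87) = (1/118 + 18923) + (-2 + 87) = (1/118 + 18923) + 85 = 2232915/118 + 85 = 2242945/118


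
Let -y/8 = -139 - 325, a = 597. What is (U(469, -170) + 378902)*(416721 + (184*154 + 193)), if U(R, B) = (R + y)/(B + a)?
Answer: 72039372908750/427 ≈ 1.6871e+11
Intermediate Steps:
y = 3712 (y = -8*(-139 - 325) = -8*(-464) = 3712)
U(R, B) = (3712 + R)/(597 + B) (U(R, B) = (R + 3712)/(B + 597) = (3712 + R)/(597 + B))
(U(469, -170) + 378902)*(416721 + (184*154 + 193)) = ((3712 + 469)/(597 - 170) + 378902)*(416721 + (184*154 + 193)) = (4181/427 + 378902)*(416721 + (28336 + 193)) = ((1/427)*4181 + 378902)*(416721 + 28529) = (4181/427 + 378902)*445250 = (161795335/427)*445250 = 72039372908750/427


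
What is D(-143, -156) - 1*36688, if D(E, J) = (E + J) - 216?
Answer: -37203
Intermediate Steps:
D(E, J) = -216 + E + J
D(-143, -156) - 1*36688 = (-216 - 143 - 156) - 1*36688 = -515 - 36688 = -37203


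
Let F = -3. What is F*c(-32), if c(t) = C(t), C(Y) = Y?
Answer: 96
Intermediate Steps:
c(t) = t
F*c(-32) = -3*(-32) = 96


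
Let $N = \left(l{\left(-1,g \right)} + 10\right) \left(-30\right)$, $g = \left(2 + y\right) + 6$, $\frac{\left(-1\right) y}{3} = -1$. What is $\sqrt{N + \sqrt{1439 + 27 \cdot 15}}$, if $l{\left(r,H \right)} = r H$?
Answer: $\sqrt{30 + 2 \sqrt{461}} \approx 8.5406$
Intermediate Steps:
$y = 3$ ($y = \left(-3\right) \left(-1\right) = 3$)
$g = 11$ ($g = \left(2 + 3\right) + 6 = 5 + 6 = 11$)
$l{\left(r,H \right)} = H r$
$N = 30$ ($N = \left(11 \left(-1\right) + 10\right) \left(-30\right) = \left(-11 + 10\right) \left(-30\right) = \left(-1\right) \left(-30\right) = 30$)
$\sqrt{N + \sqrt{1439 + 27 \cdot 15}} = \sqrt{30 + \sqrt{1439 + 27 \cdot 15}} = \sqrt{30 + \sqrt{1439 + 405}} = \sqrt{30 + \sqrt{1844}} = \sqrt{30 + 2 \sqrt{461}}$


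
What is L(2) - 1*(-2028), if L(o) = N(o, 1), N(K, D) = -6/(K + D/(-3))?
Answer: 10122/5 ≈ 2024.4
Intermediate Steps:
N(K, D) = -6/(K - D/3) (N(K, D) = -6/(K + D*(-1/3)) = -6/(K - D/3))
L(o) = 18/(1 - 3*o)
L(2) - 1*(-2028) = -18/(-1 + 3*2) - 1*(-2028) = -18/(-1 + 6) + 2028 = -18/5 + 2028 = 10122/5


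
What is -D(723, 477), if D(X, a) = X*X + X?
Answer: -523452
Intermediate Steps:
D(X, a) = X + X² (D(X, a) = X² + X = X + X²)
-D(723, 477) = -723*(1 + 723) = -723*724 = -1*523452 = -523452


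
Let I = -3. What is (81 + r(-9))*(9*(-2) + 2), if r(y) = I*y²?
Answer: 2592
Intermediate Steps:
r(y) = -3*y²
(81 + r(-9))*(9*(-2) + 2) = (81 - 3*(-9)²)*(9*(-2) + 2) = (81 - 3*81)*(-18 + 2) = (81 - 243)*(-16) = -162*(-16) = 2592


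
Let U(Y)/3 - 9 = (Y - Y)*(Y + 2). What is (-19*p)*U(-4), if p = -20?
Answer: 10260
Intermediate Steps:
U(Y) = 27 (U(Y) = 27 + 3*((Y - Y)*(Y + 2)) = 27 + 3*(0*(2 + Y)) = 27 + 3*0 = 27 + 0 = 27)
(-19*p)*U(-4) = -19*(-20)*27 = 380*27 = 10260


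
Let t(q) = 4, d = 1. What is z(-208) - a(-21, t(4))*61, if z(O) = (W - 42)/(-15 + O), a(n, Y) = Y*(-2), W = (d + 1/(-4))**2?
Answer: 1741847/3568 ≈ 488.19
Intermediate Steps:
W = 9/16 (W = (1 + 1/(-4))**2 = (1 - 1/4)**2 = (3/4)**2 = 9/16 ≈ 0.56250)
a(n, Y) = -2*Y
z(O) = -663/(16*(-15 + O)) (z(O) = (9/16 - 42)/(-15 + O) = -663/(16*(-15 + O)))
z(-208) - a(-21, t(4))*61 = -663/(-240 + 16*(-208)) - (-2*4)*61 = -663/(-240 - 3328) - (-8)*61 = -663/(-3568) - 1*(-488) = -663*(-1/3568) + 488 = 663/3568 + 488 = 1741847/3568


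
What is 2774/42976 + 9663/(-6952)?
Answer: -313285/236368 ≈ -1.3254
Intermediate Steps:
2774/42976 + 9663/(-6952) = 2774*(1/42976) + 9663*(-1/6952) = 1387/21488 - 9663/6952 = -313285/236368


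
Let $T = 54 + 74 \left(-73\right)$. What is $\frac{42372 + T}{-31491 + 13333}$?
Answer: $- \frac{18512}{9079} \approx -2.039$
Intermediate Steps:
$T = -5348$ ($T = 54 - 5402 = -5348$)
$\frac{42372 + T}{-31491 + 13333} = \frac{42372 - 5348}{-31491 + 13333} = \frac{37024}{-18158} = 37024 \left(- \frac{1}{18158}\right) = - \frac{18512}{9079}$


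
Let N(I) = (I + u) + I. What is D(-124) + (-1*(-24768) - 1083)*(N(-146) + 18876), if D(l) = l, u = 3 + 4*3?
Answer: 440517191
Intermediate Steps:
u = 15 (u = 3 + 12 = 15)
N(I) = 15 + 2*I (N(I) = (I + 15) + I = (15 + I) + I = 15 + 2*I)
D(-124) + (-1*(-24768) - 1083)*(N(-146) + 18876) = -124 + (-1*(-24768) - 1083)*((15 + 2*(-146)) + 18876) = -124 + (24768 - 1083)*((15 - 292) + 18876) = -124 + 23685*(-277 + 18876) = -124 + 23685*18599 = -124 + 440517315 = 440517191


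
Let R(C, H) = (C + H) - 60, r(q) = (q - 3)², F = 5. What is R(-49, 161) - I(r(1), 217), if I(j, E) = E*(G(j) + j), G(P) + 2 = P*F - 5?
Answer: -3637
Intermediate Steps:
r(q) = (-3 + q)²
G(P) = -7 + 5*P (G(P) = -2 + (P*5 - 5) = -2 + (5*P - 5) = -2 + (-5 + 5*P) = -7 + 5*P)
I(j, E) = E*(-7 + 6*j) (I(j, E) = E*((-7 + 5*j) + j) = E*(-7 + 6*j))
R(C, H) = -60 + C + H
R(-49, 161) - I(r(1), 217) = (-60 - 49 + 161) - 217*(-7 + 6*(-3 + 1)²) = 52 - 217*(-7 + 6*(-2)²) = 52 - 217*(-7 + 6*4) = 52 - 217*(-7 + 24) = 52 - 217*17 = 52 - 1*3689 = 52 - 3689 = -3637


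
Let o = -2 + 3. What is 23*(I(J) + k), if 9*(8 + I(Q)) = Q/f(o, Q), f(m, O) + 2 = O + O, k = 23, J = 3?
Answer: 4163/12 ≈ 346.92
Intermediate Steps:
o = 1
f(m, O) = -2 + 2*O (f(m, O) = -2 + (O + O) = -2 + 2*O)
I(Q) = -8 + Q/(9*(-2 + 2*Q)) (I(Q) = -8 + (Q/(-2 + 2*Q))/9 = -8 + Q/(9*(-2 + 2*Q)))
23*(I(J) + k) = 23*((144 - 143*3)/(18*(-1 + 3)) + 23) = 23*((1/18)*(144 - 429)/2 + 23) = 23*((1/18)*(1/2)*(-285) + 23) = 23*(-95/12 + 23) = 23*(181/12) = 4163/12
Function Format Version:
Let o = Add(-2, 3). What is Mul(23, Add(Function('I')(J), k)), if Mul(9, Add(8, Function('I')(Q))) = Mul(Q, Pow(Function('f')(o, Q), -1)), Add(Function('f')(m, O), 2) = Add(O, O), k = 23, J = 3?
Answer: Rational(4163, 12) ≈ 346.92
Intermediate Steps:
o = 1
Function('f')(m, O) = Add(-2, Mul(2, O)) (Function('f')(m, O) = Add(-2, Add(O, O)) = Add(-2, Mul(2, O)))
Function('I')(Q) = Add(-8, Mul(Rational(1, 9), Q, Pow(Add(-2, Mul(2, Q)), -1))) (Function('I')(Q) = Add(-8, Mul(Rational(1, 9), Mul(Q, Pow(Add(-2, Mul(2, Q)), -1)))) = Add(-8, Mul(Rational(1, 9), Q, Pow(Add(-2, Mul(2, Q)), -1))))
Mul(23, Add(Function('I')(J), k)) = Mul(23, Add(Mul(Rational(1, 18), Pow(Add(-1, 3), -1), Add(144, Mul(-143, 3))), 23)) = Mul(23, Add(Mul(Rational(1, 18), Pow(2, -1), Add(144, -429)), 23)) = Mul(23, Add(Mul(Rational(1, 18), Rational(1, 2), -285), 23)) = Mul(23, Add(Rational(-95, 12), 23)) = Mul(23, Rational(181, 12)) = Rational(4163, 12)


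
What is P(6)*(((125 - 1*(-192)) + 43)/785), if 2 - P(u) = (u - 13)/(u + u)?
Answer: 186/157 ≈ 1.1847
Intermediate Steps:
P(u) = 2 - (-13 + u)/(2*u) (P(u) = 2 - (u - 13)/(u + u) = 2 - (-13 + u)/(2*u))
P(6)*(((125 - 1*(-192)) + 43)/785) = ((½)*(13 + 3*6)/6)*(((125 - 1*(-192)) + 43)/785) = ((½)*(⅙)*(13 + 18))*(((125 + 192) + 43)*(1/785)) = ((½)*(⅙)*31)*((317 + 43)*(1/785)) = 31*(360*(1/785))/12 = (31/12)*(72/157) = 186/157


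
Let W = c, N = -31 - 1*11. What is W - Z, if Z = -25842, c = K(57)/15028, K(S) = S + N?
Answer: 388353591/15028 ≈ 25842.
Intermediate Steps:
N = -42 (N = -31 - 11 = -42)
K(S) = -42 + S (K(S) = S - 42 = -42 + S)
c = 15/15028 (c = (-42 + 57)/15028 = 15*(1/15028) = 15/15028 ≈ 0.00099814)
W = 15/15028 ≈ 0.00099814
W - Z = 15/15028 - 1*(-25842) = 15/15028 + 25842 = 388353591/15028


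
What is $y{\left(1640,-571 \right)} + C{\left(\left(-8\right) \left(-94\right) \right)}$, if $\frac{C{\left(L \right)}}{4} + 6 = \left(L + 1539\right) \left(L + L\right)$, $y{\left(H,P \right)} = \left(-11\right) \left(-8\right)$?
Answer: $13782720$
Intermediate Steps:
$y{\left(H,P \right)} = 88$
$C{\left(L \right)} = -24 + 8 L \left(1539 + L\right)$ ($C{\left(L \right)} = -24 + 4 \left(L + 1539\right) \left(L + L\right) = -24 + 4 \left(1539 + L\right) 2 L = -24 + 4 \cdot 2 L \left(1539 + L\right) = -24 + 8 L \left(1539 + L\right)$)
$y{\left(1640,-571 \right)} + C{\left(\left(-8\right) \left(-94\right) \right)} = 88 + \left(-24 + 8 \left(\left(-8\right) \left(-94\right)\right)^{2} + 12312 \left(\left(-8\right) \left(-94\right)\right)\right) = 88 + \left(-24 + 8 \cdot 752^{2} + 12312 \cdot 752\right) = 88 + \left(-24 + 8 \cdot 565504 + 9258624\right) = 88 + \left(-24 + 4524032 + 9258624\right) = 88 + 13782632 = 13782720$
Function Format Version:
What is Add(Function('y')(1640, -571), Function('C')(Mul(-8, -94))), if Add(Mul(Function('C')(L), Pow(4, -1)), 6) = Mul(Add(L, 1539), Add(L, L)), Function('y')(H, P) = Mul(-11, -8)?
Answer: 13782720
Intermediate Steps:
Function('y')(H, P) = 88
Function('C')(L) = Add(-24, Mul(8, L, Add(1539, L))) (Function('C')(L) = Add(-24, Mul(4, Mul(Add(L, 1539), Add(L, L)))) = Add(-24, Mul(4, Mul(Add(1539, L), Mul(2, L)))) = Add(-24, Mul(4, Mul(2, L, Add(1539, L)))) = Add(-24, Mul(8, L, Add(1539, L))))
Add(Function('y')(1640, -571), Function('C')(Mul(-8, -94))) = Add(88, Add(-24, Mul(8, Pow(Mul(-8, -94), 2)), Mul(12312, Mul(-8, -94)))) = Add(88, Add(-24, Mul(8, Pow(752, 2)), Mul(12312, 752))) = Add(88, Add(-24, Mul(8, 565504), 9258624)) = Add(88, Add(-24, 4524032, 9258624)) = Add(88, 13782632) = 13782720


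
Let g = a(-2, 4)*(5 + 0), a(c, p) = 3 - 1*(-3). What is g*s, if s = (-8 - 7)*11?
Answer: -4950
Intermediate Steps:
a(c, p) = 6 (a(c, p) = 3 + 3 = 6)
s = -165 (s = -15*11 = -165)
g = 30 (g = 6*(5 + 0) = 6*5 = 30)
g*s = 30*(-165) = -4950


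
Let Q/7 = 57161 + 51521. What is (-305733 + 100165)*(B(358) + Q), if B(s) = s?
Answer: -156464382976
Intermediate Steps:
Q = 760774 (Q = 7*(57161 + 51521) = 7*108682 = 760774)
(-305733 + 100165)*(B(358) + Q) = (-305733 + 100165)*(358 + 760774) = -205568*761132 = -156464382976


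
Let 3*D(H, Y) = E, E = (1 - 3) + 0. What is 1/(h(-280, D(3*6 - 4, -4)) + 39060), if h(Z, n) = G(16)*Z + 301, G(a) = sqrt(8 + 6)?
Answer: 5623/221170103 + 40*sqrt(14)/221170103 ≈ 2.6101e-5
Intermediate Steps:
E = -2 (E = -2 + 0 = -2)
D(H, Y) = -2/3 (D(H, Y) = (1/3)*(-2) = -2/3)
G(a) = sqrt(14)
h(Z, n) = 301 + Z*sqrt(14) (h(Z, n) = sqrt(14)*Z + 301 = Z*sqrt(14) + 301 = 301 + Z*sqrt(14))
1/(h(-280, D(3*6 - 4, -4)) + 39060) = 1/((301 - 280*sqrt(14)) + 39060) = 1/(39361 - 280*sqrt(14))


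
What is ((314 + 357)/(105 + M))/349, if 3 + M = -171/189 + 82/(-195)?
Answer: 305305/15986643 ≈ 0.019098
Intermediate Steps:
M = -1968/455 (M = -3 + (-171/189 + 82/(-195)) = -3 + (-171*1/189 + 82*(-1/195)) = -3 + (-19/21 - 82/195) = -3 - 603/455 = -1968/455 ≈ -4.3253)
((314 + 357)/(105 + M))/349 = ((314 + 357)/(105 - 1968/455))/349 = (671/(45807/455))*(1/349) = (671*(455/45807))*(1/349) = (305305/45807)*(1/349) = 305305/15986643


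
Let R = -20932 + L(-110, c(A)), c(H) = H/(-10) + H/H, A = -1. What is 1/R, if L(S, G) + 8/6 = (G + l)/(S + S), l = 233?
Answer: -6600/138167023 ≈ -4.7768e-5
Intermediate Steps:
c(H) = 1 - H/10 (c(H) = H*(-1/10) + 1 = -H/10 + 1 = 1 - H/10)
L(S, G) = -4/3 + (233 + G)/(2*S) (L(S, G) = -4/3 + (G + 233)/(S + S) = -4/3 + (233 + G)/((2*S)) = -4/3 + (233 + G)*(1/(2*S)) = -4/3 + (233 + G)/(2*S))
R = -138167023/6600 (R = -20932 + (1/6)*(699 - 8*(-110) + 3*(1 - 1/10*(-1)))/(-110) = -20932 + (1/6)*(-1/110)*(699 + 880 + 3*(1 + 1/10)) = -20932 + (1/6)*(-1/110)*(699 + 880 + 3*(11/10)) = -20932 + (1/6)*(-1/110)*(699 + 880 + 33/10) = -20932 + (1/6)*(-1/110)*(15823/10) = -20932 - 15823/6600 = -138167023/6600 ≈ -20934.)
1/R = 1/(-138167023/6600) = -6600/138167023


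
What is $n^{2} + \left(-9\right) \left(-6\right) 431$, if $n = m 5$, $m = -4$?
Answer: $23674$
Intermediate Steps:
$n = -20$ ($n = \left(-4\right) 5 = -20$)
$n^{2} + \left(-9\right) \left(-6\right) 431 = \left(-20\right)^{2} + \left(-9\right) \left(-6\right) 431 = 400 + 54 \cdot 431 = 400 + 23274 = 23674$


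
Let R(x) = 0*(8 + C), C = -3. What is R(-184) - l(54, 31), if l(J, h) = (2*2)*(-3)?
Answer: 12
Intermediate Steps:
R(x) = 0 (R(x) = 0*(8 - 3) = 0*5 = 0)
l(J, h) = -12 (l(J, h) = 4*(-3) = -12)
R(-184) - l(54, 31) = 0 - 1*(-12) = 0 + 12 = 12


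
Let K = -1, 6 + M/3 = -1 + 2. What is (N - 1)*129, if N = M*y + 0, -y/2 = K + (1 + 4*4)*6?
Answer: 390741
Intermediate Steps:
M = -15 (M = -18 + 3*(-1 + 2) = -18 + 3*1 = -18 + 3 = -15)
y = -202 (y = -2*(-1 + (1 + 4*4)*6) = -2*(-1 + (1 + 16)*6) = -2*(-1 + 17*6) = -2*(-1 + 102) = -2*101 = -202)
N = 3030 (N = -15*(-202) + 0 = 3030 + 0 = 3030)
(N - 1)*129 = (3030 - 1)*129 = 3029*129 = 390741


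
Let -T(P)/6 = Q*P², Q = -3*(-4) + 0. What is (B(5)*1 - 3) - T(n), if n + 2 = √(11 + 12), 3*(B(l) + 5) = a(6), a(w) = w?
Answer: 1938 - 288*√23 ≈ 556.80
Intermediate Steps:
B(l) = -3 (B(l) = -5 + (⅓)*6 = -5 + 2 = -3)
Q = 12 (Q = 12 + 0 = 12)
n = -2 + √23 (n = -2 + √(11 + 12) = -2 + √23 ≈ 2.7958)
T(P) = -72*P²
(B(5)*1 - 3) - T(n) = (-3*1 - 3) - (-72)*(-2 + √23)² = (-3 - 3) + 72*(-2 + √23)² = -6 + 72*(-2 + √23)²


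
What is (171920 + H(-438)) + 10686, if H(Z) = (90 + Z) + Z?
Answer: 181820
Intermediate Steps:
H(Z) = 90 + 2*Z
(171920 + H(-438)) + 10686 = (171920 + (90 + 2*(-438))) + 10686 = (171920 + (90 - 876)) + 10686 = (171920 - 786) + 10686 = 171134 + 10686 = 181820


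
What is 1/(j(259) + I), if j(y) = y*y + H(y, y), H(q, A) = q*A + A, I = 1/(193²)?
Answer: 37249/5007047830 ≈ 7.4393e-6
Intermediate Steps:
I = 1/37249 ≈ 2.6846e-5
H(q, A) = A + A*q (H(q, A) = A*q + A = A + A*q)
j(y) = y² + y*(1 + y) (j(y) = y*y + y*(1 + y) = y² + y*(1 + y))
1/(j(259) + I) = 1/(259*(1 + 2*259) + 1/37249) = 1/(259*(1 + 518) + 1/37249) = 1/(259*519 + 1/37249) = 1/(134421 + 1/37249) = 1/(5007047830/37249) = 37249/5007047830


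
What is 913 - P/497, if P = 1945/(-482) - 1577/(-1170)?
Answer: 63973873469/70069545 ≈ 913.01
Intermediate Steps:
P = -378884/140985 (P = 1945*(-1/482) - 1577*(-1/1170) = -1945/482 + 1577/1170 = -378884/140985 ≈ -2.6874)
913 - P/497 = 913 - (-378884)/(140985*497) = 913 - 1*(-378884/70069545) = 913 + 378884/70069545 = 63973873469/70069545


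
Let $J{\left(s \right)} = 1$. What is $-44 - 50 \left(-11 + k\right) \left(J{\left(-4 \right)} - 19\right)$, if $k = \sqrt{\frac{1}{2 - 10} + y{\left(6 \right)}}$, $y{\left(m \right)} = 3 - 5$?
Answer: $-9944 + 225 i \sqrt{34} \approx -9944.0 + 1312.0 i$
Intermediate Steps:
$y{\left(m \right)} = -2$ ($y{\left(m \right)} = 3 - 5 = -2$)
$k = \frac{i \sqrt{34}}{4}$ ($k = \sqrt{\frac{1}{2 - 10} - 2} = \sqrt{\frac{1}{-8} - 2} = \sqrt{- \frac{1}{8} - 2} = \sqrt{- \frac{17}{8}} = \frac{i \sqrt{34}}{4} \approx 1.4577 i$)
$-44 - 50 \left(-11 + k\right) \left(J{\left(-4 \right)} - 19\right) = -44 - 50 \left(-11 + \frac{i \sqrt{34}}{4}\right) \left(1 - 19\right) = -44 - 50 \left(-11 + \frac{i \sqrt{34}}{4}\right) \left(-18\right) = -44 - 50 \left(198 - \frac{9 i \sqrt{34}}{2}\right) = -44 - \left(9900 - 225 i \sqrt{34}\right) = -9944 + 225 i \sqrt{34}$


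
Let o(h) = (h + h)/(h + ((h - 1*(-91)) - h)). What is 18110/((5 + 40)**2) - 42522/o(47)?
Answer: -1188107056/19035 ≈ -62417.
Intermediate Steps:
o(h) = 2*h/(91 + h) (o(h) = (2*h)/(h + ((h + 91) - h)) = (2*h)/(h + ((91 + h) - h)) = (2*h)/(h + 91) = (2*h)/(91 + h) = 2*h/(91 + h))
18110/((5 + 40)**2) - 42522/o(47) = 18110/((5 + 40)**2) - 42522/(2*47/(91 + 47)) = 18110/(45**2) - 42522/(2*47/138) = 18110/2025 - 42522/(2*47*(1/138)) = 18110*(1/2025) - 42522/47/69 = 3622/405 - 42522*69/47 = 3622/405 - 2934018/47 = -1188107056/19035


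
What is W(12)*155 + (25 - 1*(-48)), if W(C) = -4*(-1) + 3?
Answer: 1158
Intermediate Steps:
W(C) = 7 (W(C) = 4 + 3 = 7)
W(12)*155 + (25 - 1*(-48)) = 7*155 + (25 - 1*(-48)) = 1085 + (25 + 48) = 1085 + 73 = 1158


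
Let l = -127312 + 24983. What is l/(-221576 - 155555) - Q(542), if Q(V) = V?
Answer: -204302673/377131 ≈ -541.73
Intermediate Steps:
l = -102329
l/(-221576 - 155555) - Q(542) = -102329/(-221576 - 155555) - 1*542 = -102329/(-377131) - 542 = -102329*(-1/377131) - 542 = 102329/377131 - 542 = -204302673/377131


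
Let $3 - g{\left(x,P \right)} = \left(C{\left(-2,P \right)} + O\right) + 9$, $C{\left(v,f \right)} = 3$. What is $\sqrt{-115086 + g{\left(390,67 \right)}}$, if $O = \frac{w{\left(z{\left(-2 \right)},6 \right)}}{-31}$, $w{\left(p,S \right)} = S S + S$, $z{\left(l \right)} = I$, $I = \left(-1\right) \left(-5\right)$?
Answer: $\frac{i \sqrt{110604993}}{31} \approx 339.25 i$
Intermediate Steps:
$I = 5$
$z{\left(l \right)} = 5$
$w{\left(p,S \right)} = S + S^{2}$ ($w{\left(p,S \right)} = S^{2} + S = S + S^{2}$)
$O = - \frac{42}{31}$ ($O = \frac{6 \left(1 + 6\right)}{-31} = 6 \cdot 7 \left(- \frac{1}{31}\right) = 42 \left(- \frac{1}{31}\right) = - \frac{42}{31} \approx -1.3548$)
$g{\left(x,P \right)} = - \frac{237}{31}$ ($g{\left(x,P \right)} = 3 - \left(\left(3 - \frac{42}{31}\right) + 9\right) = 3 - \left(\frac{51}{31} + 9\right) = 3 - \frac{330}{31} = - \frac{237}{31}$)
$\sqrt{-115086 + g{\left(390,67 \right)}} = \sqrt{-115086 - \frac{237}{31}} = \sqrt{- \frac{3567903}{31}} = \frac{i \sqrt{110604993}}{31}$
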